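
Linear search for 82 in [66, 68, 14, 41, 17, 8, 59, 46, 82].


i=0: 66!=82
i=1: 68!=82
i=2: 14!=82
i=3: 41!=82
i=4: 17!=82
i=5: 8!=82
i=6: 59!=82
i=7: 46!=82
i=8: 82==82 found!

Found at 8, 9 comps


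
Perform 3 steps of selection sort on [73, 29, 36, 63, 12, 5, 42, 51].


Initial: [73, 29, 36, 63, 12, 5, 42, 51]
Step 1: min=5 at 5
  Swap: [5, 29, 36, 63, 12, 73, 42, 51]
Step 2: min=12 at 4
  Swap: [5, 12, 36, 63, 29, 73, 42, 51]
Step 3: min=29 at 4
  Swap: [5, 12, 29, 63, 36, 73, 42, 51]

After 3 steps: [5, 12, 29, 63, 36, 73, 42, 51]


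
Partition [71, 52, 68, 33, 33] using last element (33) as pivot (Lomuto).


Pivot: 33
  33 <= 33: swap -> [33, 52, 68, 71, 33]
Place pivot at 1: [33, 33, 68, 71, 52]

Partitioned: [33, 33, 68, 71, 52]


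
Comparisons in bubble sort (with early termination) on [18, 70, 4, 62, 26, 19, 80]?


Algorithm: bubble sort (with early termination)
Input: [18, 70, 4, 62, 26, 19, 80]
Sorted: [4, 18, 19, 26, 62, 70, 80]

18


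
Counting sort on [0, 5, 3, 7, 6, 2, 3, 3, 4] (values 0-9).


Input: [0, 5, 3, 7, 6, 2, 3, 3, 4]
Counts: [1, 0, 1, 3, 1, 1, 1, 1, 0, 0]

Sorted: [0, 2, 3, 3, 3, 4, 5, 6, 7]


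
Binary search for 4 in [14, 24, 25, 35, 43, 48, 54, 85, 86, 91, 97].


Step 1: lo=0, hi=10, mid=5, val=48
Step 2: lo=0, hi=4, mid=2, val=25
Step 3: lo=0, hi=1, mid=0, val=14

Not found


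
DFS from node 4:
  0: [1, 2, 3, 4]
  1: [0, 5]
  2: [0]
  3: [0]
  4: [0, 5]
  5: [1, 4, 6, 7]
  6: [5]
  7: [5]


Visit 4, push [5, 0]
Visit 0, push [3, 2, 1]
Visit 1, push [5]
Visit 5, push [7, 6]
Visit 6, push []
Visit 7, push []
Visit 2, push []
Visit 3, push []

DFS order: [4, 0, 1, 5, 6, 7, 2, 3]


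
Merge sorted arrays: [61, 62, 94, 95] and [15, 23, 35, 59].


Take 15 from B
Take 23 from B
Take 35 from B
Take 59 from B

Merged: [15, 23, 35, 59, 61, 62, 94, 95]


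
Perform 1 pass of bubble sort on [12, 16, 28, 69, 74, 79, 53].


Initial: [12, 16, 28, 69, 74, 79, 53]
Pass 1: [12, 16, 28, 69, 74, 53, 79] (1 swaps)

After 1 pass: [12, 16, 28, 69, 74, 53, 79]


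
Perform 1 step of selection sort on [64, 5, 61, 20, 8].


Initial: [64, 5, 61, 20, 8]
Step 1: min=5 at 1
  Swap: [5, 64, 61, 20, 8]

After 1 step: [5, 64, 61, 20, 8]


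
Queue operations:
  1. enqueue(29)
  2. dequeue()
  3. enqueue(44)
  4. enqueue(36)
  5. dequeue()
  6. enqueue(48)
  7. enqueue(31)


enqueue(29) -> [29]
dequeue()->29, []
enqueue(44) -> [44]
enqueue(36) -> [44, 36]
dequeue()->44, [36]
enqueue(48) -> [36, 48]
enqueue(31) -> [36, 48, 31]

Final queue: [36, 48, 31]


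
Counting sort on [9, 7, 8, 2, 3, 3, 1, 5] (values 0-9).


Input: [9, 7, 8, 2, 3, 3, 1, 5]
Counts: [0, 1, 1, 2, 0, 1, 0, 1, 1, 1]

Sorted: [1, 2, 3, 3, 5, 7, 8, 9]


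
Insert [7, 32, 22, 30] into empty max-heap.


Insert 7: [7]
Insert 32: [32, 7]
Insert 22: [32, 7, 22]
Insert 30: [32, 30, 22, 7]

Final heap: [32, 30, 22, 7]


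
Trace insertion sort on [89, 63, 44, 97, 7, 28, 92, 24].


Initial: [89, 63, 44, 97, 7, 28, 92, 24]
Insert 63: [63, 89, 44, 97, 7, 28, 92, 24]
Insert 44: [44, 63, 89, 97, 7, 28, 92, 24]
Insert 97: [44, 63, 89, 97, 7, 28, 92, 24]
Insert 7: [7, 44, 63, 89, 97, 28, 92, 24]
Insert 28: [7, 28, 44, 63, 89, 97, 92, 24]
Insert 92: [7, 28, 44, 63, 89, 92, 97, 24]
Insert 24: [7, 24, 28, 44, 63, 89, 92, 97]

Sorted: [7, 24, 28, 44, 63, 89, 92, 97]


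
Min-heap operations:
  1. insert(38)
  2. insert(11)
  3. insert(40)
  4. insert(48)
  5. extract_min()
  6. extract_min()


insert(38) -> [38]
insert(11) -> [11, 38]
insert(40) -> [11, 38, 40]
insert(48) -> [11, 38, 40, 48]
extract_min()->11, [38, 48, 40]
extract_min()->38, [40, 48]

Final heap: [40, 48]


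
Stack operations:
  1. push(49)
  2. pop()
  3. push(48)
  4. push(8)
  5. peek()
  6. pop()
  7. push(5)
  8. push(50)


push(49) -> [49]
pop()->49, []
push(48) -> [48]
push(8) -> [48, 8]
peek()->8
pop()->8, [48]
push(5) -> [48, 5]
push(50) -> [48, 5, 50]

Final stack: [48, 5, 50]


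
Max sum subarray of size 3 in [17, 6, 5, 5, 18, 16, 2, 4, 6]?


[0:3]: 28
[1:4]: 16
[2:5]: 28
[3:6]: 39
[4:7]: 36
[5:8]: 22
[6:9]: 12

Max: 39 at [3:6]


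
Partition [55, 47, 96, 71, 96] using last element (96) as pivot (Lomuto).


Pivot: 96
  55 <= 96: advance i (no swap)
  47 <= 96: advance i (no swap)
  96 <= 96: advance i (no swap)
  71 <= 96: advance i (no swap)
Place pivot at 4: [55, 47, 96, 71, 96]

Partitioned: [55, 47, 96, 71, 96]


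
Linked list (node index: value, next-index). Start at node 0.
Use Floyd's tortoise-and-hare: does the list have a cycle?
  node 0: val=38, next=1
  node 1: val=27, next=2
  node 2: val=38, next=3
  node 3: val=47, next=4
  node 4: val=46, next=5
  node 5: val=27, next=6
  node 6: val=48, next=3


Floyd's tortoise (slow, +1) and hare (fast, +2):
  init: slow=0, fast=0
  step 1: slow=1, fast=2
  step 2: slow=2, fast=4
  step 3: slow=3, fast=6
  step 4: slow=4, fast=4
  slow == fast at node 4: cycle detected

Cycle: yes


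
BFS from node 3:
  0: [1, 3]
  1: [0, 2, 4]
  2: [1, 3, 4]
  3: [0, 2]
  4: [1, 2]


Visit 3, enqueue [0, 2]
Visit 0, enqueue [1]
Visit 2, enqueue [4]
Visit 1, enqueue []
Visit 4, enqueue []

BFS order: [3, 0, 2, 1, 4]


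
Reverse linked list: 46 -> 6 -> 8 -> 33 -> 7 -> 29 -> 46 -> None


Step 1: curr=46, set curr.next=prev(None) | reversed so far: 46
Step 2: curr=6, set curr.next=prev(46) | reversed so far: 6 -> 46
Step 3: curr=8, set curr.next=prev(6) | reversed so far: 8 -> 6 -> 46
Step 4: curr=33, set curr.next=prev(8) | reversed so far: 33 -> 8 -> 6 -> 46
Step 5: curr=7, set curr.next=prev(33) | reversed so far: 7 -> 33 -> 8 -> 6 -> 46
Step 6: curr=29, set curr.next=prev(7) | reversed so far: 29 -> 7 -> 33 -> 8 -> 6 -> 46
Step 7: curr=46, set curr.next=prev(29) | reversed so far: 46 -> 29 -> 7 -> 33 -> 8 -> 6 -> 46

46 -> 29 -> 7 -> 33 -> 8 -> 6 -> 46 -> None


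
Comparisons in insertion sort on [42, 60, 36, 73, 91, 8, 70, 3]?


Algorithm: insertion sort
Input: [42, 60, 36, 73, 91, 8, 70, 3]
Sorted: [3, 8, 36, 42, 60, 70, 73, 91]

20


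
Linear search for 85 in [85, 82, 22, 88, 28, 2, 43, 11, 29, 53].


i=0: 85==85 found!

Found at 0, 1 comps


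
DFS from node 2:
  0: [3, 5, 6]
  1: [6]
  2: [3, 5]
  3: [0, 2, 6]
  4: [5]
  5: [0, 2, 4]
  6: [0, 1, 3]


Visit 2, push [5, 3]
Visit 3, push [6, 0]
Visit 0, push [6, 5]
Visit 5, push [4]
Visit 4, push []
Visit 6, push [1]
Visit 1, push []

DFS order: [2, 3, 0, 5, 4, 6, 1]


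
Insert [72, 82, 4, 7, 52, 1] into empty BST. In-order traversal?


Insert 72: root
Insert 82: R from 72
Insert 4: L from 72
Insert 7: L from 72 -> R from 4
Insert 52: L from 72 -> R from 4 -> R from 7
Insert 1: L from 72 -> L from 4

In-order: [1, 4, 7, 52, 72, 82]


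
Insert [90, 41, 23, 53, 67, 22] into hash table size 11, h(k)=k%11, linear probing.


Insert 90: h=2 -> slot 2
Insert 41: h=8 -> slot 8
Insert 23: h=1 -> slot 1
Insert 53: h=9 -> slot 9
Insert 67: h=1, 2 probes -> slot 3
Insert 22: h=0 -> slot 0

Table: [22, 23, 90, 67, None, None, None, None, 41, 53, None]


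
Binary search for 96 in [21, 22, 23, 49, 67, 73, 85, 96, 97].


Step 1: lo=0, hi=8, mid=4, val=67
Step 2: lo=5, hi=8, mid=6, val=85
Step 3: lo=7, hi=8, mid=7, val=96

Found at index 7


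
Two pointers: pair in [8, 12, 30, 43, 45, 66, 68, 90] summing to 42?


lo=0(8)+hi=7(90)=98
lo=0(8)+hi=6(68)=76
lo=0(8)+hi=5(66)=74
lo=0(8)+hi=4(45)=53
lo=0(8)+hi=3(43)=51
lo=0(8)+hi=2(30)=38
lo=1(12)+hi=2(30)=42

Yes: 12+30=42


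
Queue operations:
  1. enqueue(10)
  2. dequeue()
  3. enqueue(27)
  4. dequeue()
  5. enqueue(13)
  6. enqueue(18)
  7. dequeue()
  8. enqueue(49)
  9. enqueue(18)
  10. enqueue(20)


enqueue(10) -> [10]
dequeue()->10, []
enqueue(27) -> [27]
dequeue()->27, []
enqueue(13) -> [13]
enqueue(18) -> [13, 18]
dequeue()->13, [18]
enqueue(49) -> [18, 49]
enqueue(18) -> [18, 49, 18]
enqueue(20) -> [18, 49, 18, 20]

Final queue: [18, 49, 18, 20]


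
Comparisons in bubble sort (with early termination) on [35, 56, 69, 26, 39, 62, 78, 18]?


Algorithm: bubble sort (with early termination)
Input: [35, 56, 69, 26, 39, 62, 78, 18]
Sorted: [18, 26, 35, 39, 56, 62, 69, 78]

28


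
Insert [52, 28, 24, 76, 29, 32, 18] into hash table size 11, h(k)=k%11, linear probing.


Insert 52: h=8 -> slot 8
Insert 28: h=6 -> slot 6
Insert 24: h=2 -> slot 2
Insert 76: h=10 -> slot 10
Insert 29: h=7 -> slot 7
Insert 32: h=10, 1 probes -> slot 0
Insert 18: h=7, 2 probes -> slot 9

Table: [32, None, 24, None, None, None, 28, 29, 52, 18, 76]


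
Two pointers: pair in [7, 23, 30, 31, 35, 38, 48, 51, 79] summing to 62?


lo=0(7)+hi=8(79)=86
lo=0(7)+hi=7(51)=58
lo=1(23)+hi=7(51)=74
lo=1(23)+hi=6(48)=71
lo=1(23)+hi=5(38)=61
lo=2(30)+hi=5(38)=68
lo=2(30)+hi=4(35)=65
lo=2(30)+hi=3(31)=61

No pair found


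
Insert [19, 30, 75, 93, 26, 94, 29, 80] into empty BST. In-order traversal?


Insert 19: root
Insert 30: R from 19
Insert 75: R from 19 -> R from 30
Insert 93: R from 19 -> R from 30 -> R from 75
Insert 26: R from 19 -> L from 30
Insert 94: R from 19 -> R from 30 -> R from 75 -> R from 93
Insert 29: R from 19 -> L from 30 -> R from 26
Insert 80: R from 19 -> R from 30 -> R from 75 -> L from 93

In-order: [19, 26, 29, 30, 75, 80, 93, 94]


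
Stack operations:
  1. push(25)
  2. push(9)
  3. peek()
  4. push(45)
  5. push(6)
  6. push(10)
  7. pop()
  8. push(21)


push(25) -> [25]
push(9) -> [25, 9]
peek()->9
push(45) -> [25, 9, 45]
push(6) -> [25, 9, 45, 6]
push(10) -> [25, 9, 45, 6, 10]
pop()->10, [25, 9, 45, 6]
push(21) -> [25, 9, 45, 6, 21]

Final stack: [25, 9, 45, 6, 21]


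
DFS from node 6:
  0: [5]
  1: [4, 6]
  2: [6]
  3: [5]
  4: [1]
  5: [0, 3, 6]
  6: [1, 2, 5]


Visit 6, push [5, 2, 1]
Visit 1, push [4]
Visit 4, push []
Visit 2, push []
Visit 5, push [3, 0]
Visit 0, push []
Visit 3, push []

DFS order: [6, 1, 4, 2, 5, 0, 3]


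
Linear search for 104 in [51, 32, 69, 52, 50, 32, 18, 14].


i=0: 51!=104
i=1: 32!=104
i=2: 69!=104
i=3: 52!=104
i=4: 50!=104
i=5: 32!=104
i=6: 18!=104
i=7: 14!=104

Not found, 8 comps


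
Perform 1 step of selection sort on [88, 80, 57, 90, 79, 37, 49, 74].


Initial: [88, 80, 57, 90, 79, 37, 49, 74]
Step 1: min=37 at 5
  Swap: [37, 80, 57, 90, 79, 88, 49, 74]

After 1 step: [37, 80, 57, 90, 79, 88, 49, 74]


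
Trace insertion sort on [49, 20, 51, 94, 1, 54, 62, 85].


Initial: [49, 20, 51, 94, 1, 54, 62, 85]
Insert 20: [20, 49, 51, 94, 1, 54, 62, 85]
Insert 51: [20, 49, 51, 94, 1, 54, 62, 85]
Insert 94: [20, 49, 51, 94, 1, 54, 62, 85]
Insert 1: [1, 20, 49, 51, 94, 54, 62, 85]
Insert 54: [1, 20, 49, 51, 54, 94, 62, 85]
Insert 62: [1, 20, 49, 51, 54, 62, 94, 85]
Insert 85: [1, 20, 49, 51, 54, 62, 85, 94]

Sorted: [1, 20, 49, 51, 54, 62, 85, 94]


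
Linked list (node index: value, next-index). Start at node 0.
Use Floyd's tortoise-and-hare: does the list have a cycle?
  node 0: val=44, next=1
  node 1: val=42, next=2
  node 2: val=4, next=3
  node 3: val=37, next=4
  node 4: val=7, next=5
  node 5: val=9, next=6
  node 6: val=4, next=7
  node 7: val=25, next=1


Floyd's tortoise (slow, +1) and hare (fast, +2):
  init: slow=0, fast=0
  step 1: slow=1, fast=2
  step 2: slow=2, fast=4
  step 3: slow=3, fast=6
  step 4: slow=4, fast=1
  step 5: slow=5, fast=3
  step 6: slow=6, fast=5
  step 7: slow=7, fast=7
  slow == fast at node 7: cycle detected

Cycle: yes


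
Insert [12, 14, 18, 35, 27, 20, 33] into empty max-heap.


Insert 12: [12]
Insert 14: [14, 12]
Insert 18: [18, 12, 14]
Insert 35: [35, 18, 14, 12]
Insert 27: [35, 27, 14, 12, 18]
Insert 20: [35, 27, 20, 12, 18, 14]
Insert 33: [35, 27, 33, 12, 18, 14, 20]

Final heap: [35, 27, 33, 12, 18, 14, 20]


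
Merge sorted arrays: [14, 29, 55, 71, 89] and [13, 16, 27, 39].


Take 13 from B
Take 14 from A
Take 16 from B
Take 27 from B
Take 29 from A
Take 39 from B

Merged: [13, 14, 16, 27, 29, 39, 55, 71, 89]


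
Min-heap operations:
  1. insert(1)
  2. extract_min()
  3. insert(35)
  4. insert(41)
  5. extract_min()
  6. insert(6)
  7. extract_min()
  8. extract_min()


insert(1) -> [1]
extract_min()->1, []
insert(35) -> [35]
insert(41) -> [35, 41]
extract_min()->35, [41]
insert(6) -> [6, 41]
extract_min()->6, [41]
extract_min()->41, []

Final heap: []


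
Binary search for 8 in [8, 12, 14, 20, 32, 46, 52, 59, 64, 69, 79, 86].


Step 1: lo=0, hi=11, mid=5, val=46
Step 2: lo=0, hi=4, mid=2, val=14
Step 3: lo=0, hi=1, mid=0, val=8

Found at index 0


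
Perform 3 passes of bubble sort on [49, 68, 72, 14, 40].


Initial: [49, 68, 72, 14, 40]
Pass 1: [49, 68, 14, 40, 72] (2 swaps)
Pass 2: [49, 14, 40, 68, 72] (2 swaps)
Pass 3: [14, 40, 49, 68, 72] (2 swaps)

After 3 passes: [14, 40, 49, 68, 72]


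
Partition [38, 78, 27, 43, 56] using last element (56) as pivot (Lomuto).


Pivot: 56
  38 <= 56: advance i (no swap)
  27 <= 56: swap -> [38, 27, 78, 43, 56]
  43 <= 56: swap -> [38, 27, 43, 78, 56]
Place pivot at 3: [38, 27, 43, 56, 78]

Partitioned: [38, 27, 43, 56, 78]


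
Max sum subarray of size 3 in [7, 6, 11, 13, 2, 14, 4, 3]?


[0:3]: 24
[1:4]: 30
[2:5]: 26
[3:6]: 29
[4:7]: 20
[5:8]: 21

Max: 30 at [1:4]


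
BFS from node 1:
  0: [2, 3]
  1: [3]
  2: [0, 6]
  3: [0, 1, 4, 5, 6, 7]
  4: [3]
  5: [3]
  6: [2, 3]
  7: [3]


Visit 1, enqueue [3]
Visit 3, enqueue [0, 4, 5, 6, 7]
Visit 0, enqueue [2]
Visit 4, enqueue []
Visit 5, enqueue []
Visit 6, enqueue []
Visit 7, enqueue []
Visit 2, enqueue []

BFS order: [1, 3, 0, 4, 5, 6, 7, 2]


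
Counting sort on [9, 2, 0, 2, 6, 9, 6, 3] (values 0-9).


Input: [9, 2, 0, 2, 6, 9, 6, 3]
Counts: [1, 0, 2, 1, 0, 0, 2, 0, 0, 2]

Sorted: [0, 2, 2, 3, 6, 6, 9, 9]


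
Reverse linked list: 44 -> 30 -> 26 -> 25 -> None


Step 1: curr=44, set curr.next=prev(None) | reversed so far: 44
Step 2: curr=30, set curr.next=prev(44) | reversed so far: 30 -> 44
Step 3: curr=26, set curr.next=prev(30) | reversed so far: 26 -> 30 -> 44
Step 4: curr=25, set curr.next=prev(26) | reversed so far: 25 -> 26 -> 30 -> 44

25 -> 26 -> 30 -> 44 -> None


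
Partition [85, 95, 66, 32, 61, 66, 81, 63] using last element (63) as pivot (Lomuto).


Pivot: 63
  32 <= 63: swap -> [32, 95, 66, 85, 61, 66, 81, 63]
  61 <= 63: swap -> [32, 61, 66, 85, 95, 66, 81, 63]
Place pivot at 2: [32, 61, 63, 85, 95, 66, 81, 66]

Partitioned: [32, 61, 63, 85, 95, 66, 81, 66]


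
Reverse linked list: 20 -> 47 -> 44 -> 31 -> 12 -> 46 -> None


Step 1: curr=20, set curr.next=prev(None) | reversed so far: 20
Step 2: curr=47, set curr.next=prev(20) | reversed so far: 47 -> 20
Step 3: curr=44, set curr.next=prev(47) | reversed so far: 44 -> 47 -> 20
Step 4: curr=31, set curr.next=prev(44) | reversed so far: 31 -> 44 -> 47 -> 20
Step 5: curr=12, set curr.next=prev(31) | reversed so far: 12 -> 31 -> 44 -> 47 -> 20
Step 6: curr=46, set curr.next=prev(12) | reversed so far: 46 -> 12 -> 31 -> 44 -> 47 -> 20

46 -> 12 -> 31 -> 44 -> 47 -> 20 -> None


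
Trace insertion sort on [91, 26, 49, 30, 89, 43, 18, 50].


Initial: [91, 26, 49, 30, 89, 43, 18, 50]
Insert 26: [26, 91, 49, 30, 89, 43, 18, 50]
Insert 49: [26, 49, 91, 30, 89, 43, 18, 50]
Insert 30: [26, 30, 49, 91, 89, 43, 18, 50]
Insert 89: [26, 30, 49, 89, 91, 43, 18, 50]
Insert 43: [26, 30, 43, 49, 89, 91, 18, 50]
Insert 18: [18, 26, 30, 43, 49, 89, 91, 50]
Insert 50: [18, 26, 30, 43, 49, 50, 89, 91]

Sorted: [18, 26, 30, 43, 49, 50, 89, 91]


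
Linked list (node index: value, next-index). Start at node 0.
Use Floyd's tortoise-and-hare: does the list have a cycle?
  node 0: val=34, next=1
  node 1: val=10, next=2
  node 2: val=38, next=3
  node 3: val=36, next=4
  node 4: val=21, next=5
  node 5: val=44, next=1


Floyd's tortoise (slow, +1) and hare (fast, +2):
  init: slow=0, fast=0
  step 1: slow=1, fast=2
  step 2: slow=2, fast=4
  step 3: slow=3, fast=1
  step 4: slow=4, fast=3
  step 5: slow=5, fast=5
  slow == fast at node 5: cycle detected

Cycle: yes


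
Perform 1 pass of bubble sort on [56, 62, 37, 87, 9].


Initial: [56, 62, 37, 87, 9]
Pass 1: [56, 37, 62, 9, 87] (2 swaps)

After 1 pass: [56, 37, 62, 9, 87]


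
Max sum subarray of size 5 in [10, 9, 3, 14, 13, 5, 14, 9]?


[0:5]: 49
[1:6]: 44
[2:7]: 49
[3:8]: 55

Max: 55 at [3:8]


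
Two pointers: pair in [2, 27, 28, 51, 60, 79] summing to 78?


lo=0(2)+hi=5(79)=81
lo=0(2)+hi=4(60)=62
lo=1(27)+hi=4(60)=87
lo=1(27)+hi=3(51)=78

Yes: 27+51=78


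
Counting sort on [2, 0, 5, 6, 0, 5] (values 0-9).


Input: [2, 0, 5, 6, 0, 5]
Counts: [2, 0, 1, 0, 0, 2, 1, 0, 0, 0]

Sorted: [0, 0, 2, 5, 5, 6]


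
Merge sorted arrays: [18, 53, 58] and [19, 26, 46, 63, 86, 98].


Take 18 from A
Take 19 from B
Take 26 from B
Take 46 from B
Take 53 from A
Take 58 from A

Merged: [18, 19, 26, 46, 53, 58, 63, 86, 98]


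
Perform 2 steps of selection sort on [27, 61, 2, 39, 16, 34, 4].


Initial: [27, 61, 2, 39, 16, 34, 4]
Step 1: min=2 at 2
  Swap: [2, 61, 27, 39, 16, 34, 4]
Step 2: min=4 at 6
  Swap: [2, 4, 27, 39, 16, 34, 61]

After 2 steps: [2, 4, 27, 39, 16, 34, 61]


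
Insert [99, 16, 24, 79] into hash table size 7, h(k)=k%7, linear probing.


Insert 99: h=1 -> slot 1
Insert 16: h=2 -> slot 2
Insert 24: h=3 -> slot 3
Insert 79: h=2, 2 probes -> slot 4

Table: [None, 99, 16, 24, 79, None, None]


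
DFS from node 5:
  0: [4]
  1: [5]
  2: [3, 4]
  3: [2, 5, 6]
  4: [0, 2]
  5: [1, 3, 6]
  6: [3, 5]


Visit 5, push [6, 3, 1]
Visit 1, push []
Visit 3, push [6, 2]
Visit 2, push [4]
Visit 4, push [0]
Visit 0, push []
Visit 6, push []

DFS order: [5, 1, 3, 2, 4, 0, 6]


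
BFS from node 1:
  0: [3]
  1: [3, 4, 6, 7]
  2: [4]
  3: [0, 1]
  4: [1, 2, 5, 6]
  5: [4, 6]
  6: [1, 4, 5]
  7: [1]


Visit 1, enqueue [3, 4, 6, 7]
Visit 3, enqueue [0]
Visit 4, enqueue [2, 5]
Visit 6, enqueue []
Visit 7, enqueue []
Visit 0, enqueue []
Visit 2, enqueue []
Visit 5, enqueue []

BFS order: [1, 3, 4, 6, 7, 0, 2, 5]


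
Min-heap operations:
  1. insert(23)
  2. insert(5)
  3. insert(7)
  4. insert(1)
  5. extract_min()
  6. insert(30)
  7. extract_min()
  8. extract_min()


insert(23) -> [23]
insert(5) -> [5, 23]
insert(7) -> [5, 23, 7]
insert(1) -> [1, 5, 7, 23]
extract_min()->1, [5, 23, 7]
insert(30) -> [5, 23, 7, 30]
extract_min()->5, [7, 23, 30]
extract_min()->7, [23, 30]

Final heap: [23, 30]


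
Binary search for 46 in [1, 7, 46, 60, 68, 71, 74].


Step 1: lo=0, hi=6, mid=3, val=60
Step 2: lo=0, hi=2, mid=1, val=7
Step 3: lo=2, hi=2, mid=2, val=46

Found at index 2


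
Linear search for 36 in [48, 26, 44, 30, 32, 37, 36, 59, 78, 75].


i=0: 48!=36
i=1: 26!=36
i=2: 44!=36
i=3: 30!=36
i=4: 32!=36
i=5: 37!=36
i=6: 36==36 found!

Found at 6, 7 comps


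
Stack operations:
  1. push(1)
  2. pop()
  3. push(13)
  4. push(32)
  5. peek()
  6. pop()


push(1) -> [1]
pop()->1, []
push(13) -> [13]
push(32) -> [13, 32]
peek()->32
pop()->32, [13]

Final stack: [13]


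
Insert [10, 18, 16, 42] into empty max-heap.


Insert 10: [10]
Insert 18: [18, 10]
Insert 16: [18, 10, 16]
Insert 42: [42, 18, 16, 10]

Final heap: [42, 18, 16, 10]


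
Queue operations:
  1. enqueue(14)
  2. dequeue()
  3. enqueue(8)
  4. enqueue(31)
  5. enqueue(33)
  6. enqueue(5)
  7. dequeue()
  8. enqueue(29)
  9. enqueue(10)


enqueue(14) -> [14]
dequeue()->14, []
enqueue(8) -> [8]
enqueue(31) -> [8, 31]
enqueue(33) -> [8, 31, 33]
enqueue(5) -> [8, 31, 33, 5]
dequeue()->8, [31, 33, 5]
enqueue(29) -> [31, 33, 5, 29]
enqueue(10) -> [31, 33, 5, 29, 10]

Final queue: [31, 33, 5, 29, 10]


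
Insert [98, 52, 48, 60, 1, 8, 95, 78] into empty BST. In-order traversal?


Insert 98: root
Insert 52: L from 98
Insert 48: L from 98 -> L from 52
Insert 60: L from 98 -> R from 52
Insert 1: L from 98 -> L from 52 -> L from 48
Insert 8: L from 98 -> L from 52 -> L from 48 -> R from 1
Insert 95: L from 98 -> R from 52 -> R from 60
Insert 78: L from 98 -> R from 52 -> R from 60 -> L from 95

In-order: [1, 8, 48, 52, 60, 78, 95, 98]


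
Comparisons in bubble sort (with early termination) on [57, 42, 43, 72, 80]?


Algorithm: bubble sort (with early termination)
Input: [57, 42, 43, 72, 80]
Sorted: [42, 43, 57, 72, 80]

7


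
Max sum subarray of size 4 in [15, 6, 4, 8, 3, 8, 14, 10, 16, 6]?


[0:4]: 33
[1:5]: 21
[2:6]: 23
[3:7]: 33
[4:8]: 35
[5:9]: 48
[6:10]: 46

Max: 48 at [5:9]


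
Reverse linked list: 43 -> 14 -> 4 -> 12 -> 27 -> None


Step 1: curr=43, set curr.next=prev(None) | reversed so far: 43
Step 2: curr=14, set curr.next=prev(43) | reversed so far: 14 -> 43
Step 3: curr=4, set curr.next=prev(14) | reversed so far: 4 -> 14 -> 43
Step 4: curr=12, set curr.next=prev(4) | reversed so far: 12 -> 4 -> 14 -> 43
Step 5: curr=27, set curr.next=prev(12) | reversed so far: 27 -> 12 -> 4 -> 14 -> 43

27 -> 12 -> 4 -> 14 -> 43 -> None


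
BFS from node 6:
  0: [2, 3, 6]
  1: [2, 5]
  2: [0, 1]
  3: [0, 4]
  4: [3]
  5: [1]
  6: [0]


Visit 6, enqueue [0]
Visit 0, enqueue [2, 3]
Visit 2, enqueue [1]
Visit 3, enqueue [4]
Visit 1, enqueue [5]
Visit 4, enqueue []
Visit 5, enqueue []

BFS order: [6, 0, 2, 3, 1, 4, 5]


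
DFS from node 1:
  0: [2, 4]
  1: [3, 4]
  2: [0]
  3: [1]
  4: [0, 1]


Visit 1, push [4, 3]
Visit 3, push []
Visit 4, push [0]
Visit 0, push [2]
Visit 2, push []

DFS order: [1, 3, 4, 0, 2]


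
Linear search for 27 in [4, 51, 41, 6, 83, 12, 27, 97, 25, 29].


i=0: 4!=27
i=1: 51!=27
i=2: 41!=27
i=3: 6!=27
i=4: 83!=27
i=5: 12!=27
i=6: 27==27 found!

Found at 6, 7 comps


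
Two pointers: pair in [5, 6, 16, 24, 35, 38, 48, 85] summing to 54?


lo=0(5)+hi=7(85)=90
lo=0(5)+hi=6(48)=53
lo=1(6)+hi=6(48)=54

Yes: 6+48=54


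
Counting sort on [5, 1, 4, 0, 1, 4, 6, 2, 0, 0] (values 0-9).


Input: [5, 1, 4, 0, 1, 4, 6, 2, 0, 0]
Counts: [3, 2, 1, 0, 2, 1, 1, 0, 0, 0]

Sorted: [0, 0, 0, 1, 1, 2, 4, 4, 5, 6]


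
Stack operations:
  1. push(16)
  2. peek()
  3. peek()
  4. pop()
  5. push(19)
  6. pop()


push(16) -> [16]
peek()->16
peek()->16
pop()->16, []
push(19) -> [19]
pop()->19, []

Final stack: []


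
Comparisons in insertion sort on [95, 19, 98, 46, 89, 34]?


Algorithm: insertion sort
Input: [95, 19, 98, 46, 89, 34]
Sorted: [19, 34, 46, 89, 95, 98]

13


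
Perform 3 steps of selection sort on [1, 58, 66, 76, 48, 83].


Initial: [1, 58, 66, 76, 48, 83]
Step 1: min=1 at 0
  Swap: [1, 58, 66, 76, 48, 83]
Step 2: min=48 at 4
  Swap: [1, 48, 66, 76, 58, 83]
Step 3: min=58 at 4
  Swap: [1, 48, 58, 76, 66, 83]

After 3 steps: [1, 48, 58, 76, 66, 83]


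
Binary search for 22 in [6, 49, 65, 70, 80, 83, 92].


Step 1: lo=0, hi=6, mid=3, val=70
Step 2: lo=0, hi=2, mid=1, val=49
Step 3: lo=0, hi=0, mid=0, val=6

Not found


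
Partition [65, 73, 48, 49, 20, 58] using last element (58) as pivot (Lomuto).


Pivot: 58
  48 <= 58: swap -> [48, 73, 65, 49, 20, 58]
  49 <= 58: swap -> [48, 49, 65, 73, 20, 58]
  20 <= 58: swap -> [48, 49, 20, 73, 65, 58]
Place pivot at 3: [48, 49, 20, 58, 65, 73]

Partitioned: [48, 49, 20, 58, 65, 73]


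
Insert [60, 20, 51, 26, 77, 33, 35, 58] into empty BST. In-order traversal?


Insert 60: root
Insert 20: L from 60
Insert 51: L from 60 -> R from 20
Insert 26: L from 60 -> R from 20 -> L from 51
Insert 77: R from 60
Insert 33: L from 60 -> R from 20 -> L from 51 -> R from 26
Insert 35: L from 60 -> R from 20 -> L from 51 -> R from 26 -> R from 33
Insert 58: L from 60 -> R from 20 -> R from 51

In-order: [20, 26, 33, 35, 51, 58, 60, 77]


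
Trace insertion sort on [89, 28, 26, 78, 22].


Initial: [89, 28, 26, 78, 22]
Insert 28: [28, 89, 26, 78, 22]
Insert 26: [26, 28, 89, 78, 22]
Insert 78: [26, 28, 78, 89, 22]
Insert 22: [22, 26, 28, 78, 89]

Sorted: [22, 26, 28, 78, 89]


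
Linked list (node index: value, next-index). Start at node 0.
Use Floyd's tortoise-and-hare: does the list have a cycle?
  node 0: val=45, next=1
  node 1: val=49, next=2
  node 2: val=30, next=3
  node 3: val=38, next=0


Floyd's tortoise (slow, +1) and hare (fast, +2):
  init: slow=0, fast=0
  step 1: slow=1, fast=2
  step 2: slow=2, fast=0
  step 3: slow=3, fast=2
  step 4: slow=0, fast=0
  slow == fast at node 0: cycle detected

Cycle: yes


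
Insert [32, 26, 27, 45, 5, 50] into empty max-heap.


Insert 32: [32]
Insert 26: [32, 26]
Insert 27: [32, 26, 27]
Insert 45: [45, 32, 27, 26]
Insert 5: [45, 32, 27, 26, 5]
Insert 50: [50, 32, 45, 26, 5, 27]

Final heap: [50, 32, 45, 26, 5, 27]


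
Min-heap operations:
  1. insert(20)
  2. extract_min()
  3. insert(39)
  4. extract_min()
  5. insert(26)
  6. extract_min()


insert(20) -> [20]
extract_min()->20, []
insert(39) -> [39]
extract_min()->39, []
insert(26) -> [26]
extract_min()->26, []

Final heap: []


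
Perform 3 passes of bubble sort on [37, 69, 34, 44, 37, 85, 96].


Initial: [37, 69, 34, 44, 37, 85, 96]
Pass 1: [37, 34, 44, 37, 69, 85, 96] (3 swaps)
Pass 2: [34, 37, 37, 44, 69, 85, 96] (2 swaps)
Pass 3: [34, 37, 37, 44, 69, 85, 96] (0 swaps)

After 3 passes: [34, 37, 37, 44, 69, 85, 96]


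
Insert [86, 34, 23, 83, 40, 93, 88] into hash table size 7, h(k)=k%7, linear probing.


Insert 86: h=2 -> slot 2
Insert 34: h=6 -> slot 6
Insert 23: h=2, 1 probes -> slot 3
Insert 83: h=6, 1 probes -> slot 0
Insert 40: h=5 -> slot 5
Insert 93: h=2, 2 probes -> slot 4
Insert 88: h=4, 4 probes -> slot 1

Table: [83, 88, 86, 23, 93, 40, 34]


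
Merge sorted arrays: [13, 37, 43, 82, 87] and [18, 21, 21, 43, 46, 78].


Take 13 from A
Take 18 from B
Take 21 from B
Take 21 from B
Take 37 from A
Take 43 from A
Take 43 from B
Take 46 from B
Take 78 from B

Merged: [13, 18, 21, 21, 37, 43, 43, 46, 78, 82, 87]


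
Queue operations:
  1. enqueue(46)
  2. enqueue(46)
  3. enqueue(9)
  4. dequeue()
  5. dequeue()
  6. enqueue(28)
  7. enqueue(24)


enqueue(46) -> [46]
enqueue(46) -> [46, 46]
enqueue(9) -> [46, 46, 9]
dequeue()->46, [46, 9]
dequeue()->46, [9]
enqueue(28) -> [9, 28]
enqueue(24) -> [9, 28, 24]

Final queue: [9, 28, 24]


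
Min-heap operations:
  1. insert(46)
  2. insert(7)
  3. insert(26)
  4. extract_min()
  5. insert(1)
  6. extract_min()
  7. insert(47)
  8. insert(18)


insert(46) -> [46]
insert(7) -> [7, 46]
insert(26) -> [7, 46, 26]
extract_min()->7, [26, 46]
insert(1) -> [1, 46, 26]
extract_min()->1, [26, 46]
insert(47) -> [26, 46, 47]
insert(18) -> [18, 26, 47, 46]

Final heap: [18, 26, 47, 46]


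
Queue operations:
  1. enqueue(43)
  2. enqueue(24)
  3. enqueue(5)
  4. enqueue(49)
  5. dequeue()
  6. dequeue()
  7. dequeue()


enqueue(43) -> [43]
enqueue(24) -> [43, 24]
enqueue(5) -> [43, 24, 5]
enqueue(49) -> [43, 24, 5, 49]
dequeue()->43, [24, 5, 49]
dequeue()->24, [5, 49]
dequeue()->5, [49]

Final queue: [49]


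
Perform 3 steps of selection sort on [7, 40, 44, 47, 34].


Initial: [7, 40, 44, 47, 34]
Step 1: min=7 at 0
  Swap: [7, 40, 44, 47, 34]
Step 2: min=34 at 4
  Swap: [7, 34, 44, 47, 40]
Step 3: min=40 at 4
  Swap: [7, 34, 40, 47, 44]

After 3 steps: [7, 34, 40, 47, 44]


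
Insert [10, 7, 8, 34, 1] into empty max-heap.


Insert 10: [10]
Insert 7: [10, 7]
Insert 8: [10, 7, 8]
Insert 34: [34, 10, 8, 7]
Insert 1: [34, 10, 8, 7, 1]

Final heap: [34, 10, 8, 7, 1]


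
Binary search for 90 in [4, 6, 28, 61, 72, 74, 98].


Step 1: lo=0, hi=6, mid=3, val=61
Step 2: lo=4, hi=6, mid=5, val=74
Step 3: lo=6, hi=6, mid=6, val=98

Not found


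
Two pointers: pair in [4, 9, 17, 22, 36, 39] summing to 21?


lo=0(4)+hi=5(39)=43
lo=0(4)+hi=4(36)=40
lo=0(4)+hi=3(22)=26
lo=0(4)+hi=2(17)=21

Yes: 4+17=21


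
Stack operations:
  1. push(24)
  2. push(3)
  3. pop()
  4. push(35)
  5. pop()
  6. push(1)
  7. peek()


push(24) -> [24]
push(3) -> [24, 3]
pop()->3, [24]
push(35) -> [24, 35]
pop()->35, [24]
push(1) -> [24, 1]
peek()->1

Final stack: [24, 1]


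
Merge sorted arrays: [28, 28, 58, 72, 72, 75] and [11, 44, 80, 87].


Take 11 from B
Take 28 from A
Take 28 from A
Take 44 from B
Take 58 from A
Take 72 from A
Take 72 from A
Take 75 from A

Merged: [11, 28, 28, 44, 58, 72, 72, 75, 80, 87]


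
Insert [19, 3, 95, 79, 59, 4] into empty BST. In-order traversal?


Insert 19: root
Insert 3: L from 19
Insert 95: R from 19
Insert 79: R from 19 -> L from 95
Insert 59: R from 19 -> L from 95 -> L from 79
Insert 4: L from 19 -> R from 3

In-order: [3, 4, 19, 59, 79, 95]


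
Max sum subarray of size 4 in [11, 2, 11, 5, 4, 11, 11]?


[0:4]: 29
[1:5]: 22
[2:6]: 31
[3:7]: 31

Max: 31 at [2:6]


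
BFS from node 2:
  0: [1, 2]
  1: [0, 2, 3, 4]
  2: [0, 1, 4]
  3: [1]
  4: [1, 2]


Visit 2, enqueue [0, 1, 4]
Visit 0, enqueue []
Visit 1, enqueue [3]
Visit 4, enqueue []
Visit 3, enqueue []

BFS order: [2, 0, 1, 4, 3]


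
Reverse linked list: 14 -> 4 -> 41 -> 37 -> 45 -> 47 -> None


Step 1: curr=14, set curr.next=prev(None) | reversed so far: 14
Step 2: curr=4, set curr.next=prev(14) | reversed so far: 4 -> 14
Step 3: curr=41, set curr.next=prev(4) | reversed so far: 41 -> 4 -> 14
Step 4: curr=37, set curr.next=prev(41) | reversed so far: 37 -> 41 -> 4 -> 14
Step 5: curr=45, set curr.next=prev(37) | reversed so far: 45 -> 37 -> 41 -> 4 -> 14
Step 6: curr=47, set curr.next=prev(45) | reversed so far: 47 -> 45 -> 37 -> 41 -> 4 -> 14

47 -> 45 -> 37 -> 41 -> 4 -> 14 -> None


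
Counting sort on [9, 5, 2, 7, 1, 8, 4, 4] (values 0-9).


Input: [9, 5, 2, 7, 1, 8, 4, 4]
Counts: [0, 1, 1, 0, 2, 1, 0, 1, 1, 1]

Sorted: [1, 2, 4, 4, 5, 7, 8, 9]


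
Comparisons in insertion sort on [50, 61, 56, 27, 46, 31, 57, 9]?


Algorithm: insertion sort
Input: [50, 61, 56, 27, 46, 31, 57, 9]
Sorted: [9, 27, 31, 46, 50, 56, 57, 61]

24


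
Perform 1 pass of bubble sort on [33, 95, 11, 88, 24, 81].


Initial: [33, 95, 11, 88, 24, 81]
Pass 1: [33, 11, 88, 24, 81, 95] (4 swaps)

After 1 pass: [33, 11, 88, 24, 81, 95]


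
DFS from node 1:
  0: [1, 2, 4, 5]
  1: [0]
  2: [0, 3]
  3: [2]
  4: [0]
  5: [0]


Visit 1, push [0]
Visit 0, push [5, 4, 2]
Visit 2, push [3]
Visit 3, push []
Visit 4, push []
Visit 5, push []

DFS order: [1, 0, 2, 3, 4, 5]


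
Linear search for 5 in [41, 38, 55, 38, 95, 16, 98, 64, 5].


i=0: 41!=5
i=1: 38!=5
i=2: 55!=5
i=3: 38!=5
i=4: 95!=5
i=5: 16!=5
i=6: 98!=5
i=7: 64!=5
i=8: 5==5 found!

Found at 8, 9 comps


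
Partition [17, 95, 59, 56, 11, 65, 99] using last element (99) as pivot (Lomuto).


Pivot: 99
  17 <= 99: advance i (no swap)
  95 <= 99: advance i (no swap)
  59 <= 99: advance i (no swap)
  56 <= 99: advance i (no swap)
  11 <= 99: advance i (no swap)
  65 <= 99: advance i (no swap)
Place pivot at 6: [17, 95, 59, 56, 11, 65, 99]

Partitioned: [17, 95, 59, 56, 11, 65, 99]


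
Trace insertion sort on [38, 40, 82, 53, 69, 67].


Initial: [38, 40, 82, 53, 69, 67]
Insert 40: [38, 40, 82, 53, 69, 67]
Insert 82: [38, 40, 82, 53, 69, 67]
Insert 53: [38, 40, 53, 82, 69, 67]
Insert 69: [38, 40, 53, 69, 82, 67]
Insert 67: [38, 40, 53, 67, 69, 82]

Sorted: [38, 40, 53, 67, 69, 82]


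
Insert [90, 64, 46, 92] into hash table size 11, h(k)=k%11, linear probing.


Insert 90: h=2 -> slot 2
Insert 64: h=9 -> slot 9
Insert 46: h=2, 1 probes -> slot 3
Insert 92: h=4 -> slot 4

Table: [None, None, 90, 46, 92, None, None, None, None, 64, None]


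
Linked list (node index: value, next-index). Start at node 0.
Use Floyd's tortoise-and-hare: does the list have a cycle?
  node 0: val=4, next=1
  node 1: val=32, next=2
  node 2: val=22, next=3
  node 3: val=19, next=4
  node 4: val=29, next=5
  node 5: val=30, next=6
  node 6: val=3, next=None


Floyd's tortoise (slow, +1) and hare (fast, +2):
  init: slow=0, fast=0
  step 1: slow=1, fast=2
  step 2: slow=2, fast=4
  step 3: slow=3, fast=6
  step 4: fast -> None, no cycle

Cycle: no


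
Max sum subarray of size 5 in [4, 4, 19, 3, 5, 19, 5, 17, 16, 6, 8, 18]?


[0:5]: 35
[1:6]: 50
[2:7]: 51
[3:8]: 49
[4:9]: 62
[5:10]: 63
[6:11]: 52
[7:12]: 65

Max: 65 at [7:12]


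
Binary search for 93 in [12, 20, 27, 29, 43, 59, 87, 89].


Step 1: lo=0, hi=7, mid=3, val=29
Step 2: lo=4, hi=7, mid=5, val=59
Step 3: lo=6, hi=7, mid=6, val=87
Step 4: lo=7, hi=7, mid=7, val=89

Not found


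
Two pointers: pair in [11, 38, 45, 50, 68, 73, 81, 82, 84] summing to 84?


lo=0(11)+hi=8(84)=95
lo=0(11)+hi=7(82)=93
lo=0(11)+hi=6(81)=92
lo=0(11)+hi=5(73)=84

Yes: 11+73=84


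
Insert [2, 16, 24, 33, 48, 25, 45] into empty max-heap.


Insert 2: [2]
Insert 16: [16, 2]
Insert 24: [24, 2, 16]
Insert 33: [33, 24, 16, 2]
Insert 48: [48, 33, 16, 2, 24]
Insert 25: [48, 33, 25, 2, 24, 16]
Insert 45: [48, 33, 45, 2, 24, 16, 25]

Final heap: [48, 33, 45, 2, 24, 16, 25]


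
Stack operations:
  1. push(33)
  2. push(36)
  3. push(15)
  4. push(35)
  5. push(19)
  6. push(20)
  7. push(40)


push(33) -> [33]
push(36) -> [33, 36]
push(15) -> [33, 36, 15]
push(35) -> [33, 36, 15, 35]
push(19) -> [33, 36, 15, 35, 19]
push(20) -> [33, 36, 15, 35, 19, 20]
push(40) -> [33, 36, 15, 35, 19, 20, 40]

Final stack: [33, 36, 15, 35, 19, 20, 40]


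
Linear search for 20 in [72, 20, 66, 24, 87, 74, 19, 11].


i=0: 72!=20
i=1: 20==20 found!

Found at 1, 2 comps


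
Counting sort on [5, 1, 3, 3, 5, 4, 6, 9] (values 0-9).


Input: [5, 1, 3, 3, 5, 4, 6, 9]
Counts: [0, 1, 0, 2, 1, 2, 1, 0, 0, 1]

Sorted: [1, 3, 3, 4, 5, 5, 6, 9]


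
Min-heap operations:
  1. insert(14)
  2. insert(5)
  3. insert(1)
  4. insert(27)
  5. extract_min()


insert(14) -> [14]
insert(5) -> [5, 14]
insert(1) -> [1, 14, 5]
insert(27) -> [1, 14, 5, 27]
extract_min()->1, [5, 14, 27]

Final heap: [5, 14, 27]


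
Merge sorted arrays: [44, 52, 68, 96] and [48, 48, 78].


Take 44 from A
Take 48 from B
Take 48 from B
Take 52 from A
Take 68 from A
Take 78 from B

Merged: [44, 48, 48, 52, 68, 78, 96]


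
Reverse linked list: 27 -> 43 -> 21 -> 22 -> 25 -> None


Step 1: curr=27, set curr.next=prev(None) | reversed so far: 27
Step 2: curr=43, set curr.next=prev(27) | reversed so far: 43 -> 27
Step 3: curr=21, set curr.next=prev(43) | reversed so far: 21 -> 43 -> 27
Step 4: curr=22, set curr.next=prev(21) | reversed so far: 22 -> 21 -> 43 -> 27
Step 5: curr=25, set curr.next=prev(22) | reversed so far: 25 -> 22 -> 21 -> 43 -> 27

25 -> 22 -> 21 -> 43 -> 27 -> None


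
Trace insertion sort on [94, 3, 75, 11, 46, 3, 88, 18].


Initial: [94, 3, 75, 11, 46, 3, 88, 18]
Insert 3: [3, 94, 75, 11, 46, 3, 88, 18]
Insert 75: [3, 75, 94, 11, 46, 3, 88, 18]
Insert 11: [3, 11, 75, 94, 46, 3, 88, 18]
Insert 46: [3, 11, 46, 75, 94, 3, 88, 18]
Insert 3: [3, 3, 11, 46, 75, 94, 88, 18]
Insert 88: [3, 3, 11, 46, 75, 88, 94, 18]
Insert 18: [3, 3, 11, 18, 46, 75, 88, 94]

Sorted: [3, 3, 11, 18, 46, 75, 88, 94]


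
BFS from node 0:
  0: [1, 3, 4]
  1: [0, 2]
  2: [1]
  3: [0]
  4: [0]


Visit 0, enqueue [1, 3, 4]
Visit 1, enqueue [2]
Visit 3, enqueue []
Visit 4, enqueue []
Visit 2, enqueue []

BFS order: [0, 1, 3, 4, 2]


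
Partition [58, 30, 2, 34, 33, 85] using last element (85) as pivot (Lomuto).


Pivot: 85
  58 <= 85: advance i (no swap)
  30 <= 85: advance i (no swap)
  2 <= 85: advance i (no swap)
  34 <= 85: advance i (no swap)
  33 <= 85: advance i (no swap)
Place pivot at 5: [58, 30, 2, 34, 33, 85]

Partitioned: [58, 30, 2, 34, 33, 85]


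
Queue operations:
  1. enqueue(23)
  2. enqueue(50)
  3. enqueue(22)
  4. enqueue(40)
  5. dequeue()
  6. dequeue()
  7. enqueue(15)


enqueue(23) -> [23]
enqueue(50) -> [23, 50]
enqueue(22) -> [23, 50, 22]
enqueue(40) -> [23, 50, 22, 40]
dequeue()->23, [50, 22, 40]
dequeue()->50, [22, 40]
enqueue(15) -> [22, 40, 15]

Final queue: [22, 40, 15]


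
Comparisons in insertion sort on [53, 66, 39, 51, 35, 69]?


Algorithm: insertion sort
Input: [53, 66, 39, 51, 35, 69]
Sorted: [35, 39, 51, 53, 66, 69]

11


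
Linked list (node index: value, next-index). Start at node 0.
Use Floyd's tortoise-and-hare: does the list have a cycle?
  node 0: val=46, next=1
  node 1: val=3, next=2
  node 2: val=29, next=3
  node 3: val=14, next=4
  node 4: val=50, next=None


Floyd's tortoise (slow, +1) and hare (fast, +2):
  init: slow=0, fast=0
  step 1: slow=1, fast=2
  step 2: slow=2, fast=4
  step 3: fast -> None, no cycle

Cycle: no


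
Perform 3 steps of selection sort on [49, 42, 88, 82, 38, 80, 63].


Initial: [49, 42, 88, 82, 38, 80, 63]
Step 1: min=38 at 4
  Swap: [38, 42, 88, 82, 49, 80, 63]
Step 2: min=42 at 1
  Swap: [38, 42, 88, 82, 49, 80, 63]
Step 3: min=49 at 4
  Swap: [38, 42, 49, 82, 88, 80, 63]

After 3 steps: [38, 42, 49, 82, 88, 80, 63]


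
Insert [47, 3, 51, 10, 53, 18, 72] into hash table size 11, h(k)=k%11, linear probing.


Insert 47: h=3 -> slot 3
Insert 3: h=3, 1 probes -> slot 4
Insert 51: h=7 -> slot 7
Insert 10: h=10 -> slot 10
Insert 53: h=9 -> slot 9
Insert 18: h=7, 1 probes -> slot 8
Insert 72: h=6 -> slot 6

Table: [None, None, None, 47, 3, None, 72, 51, 18, 53, 10]


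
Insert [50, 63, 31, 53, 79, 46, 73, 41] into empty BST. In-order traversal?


Insert 50: root
Insert 63: R from 50
Insert 31: L from 50
Insert 53: R from 50 -> L from 63
Insert 79: R from 50 -> R from 63
Insert 46: L from 50 -> R from 31
Insert 73: R from 50 -> R from 63 -> L from 79
Insert 41: L from 50 -> R from 31 -> L from 46

In-order: [31, 41, 46, 50, 53, 63, 73, 79]


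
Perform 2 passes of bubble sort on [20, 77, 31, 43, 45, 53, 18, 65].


Initial: [20, 77, 31, 43, 45, 53, 18, 65]
Pass 1: [20, 31, 43, 45, 53, 18, 65, 77] (6 swaps)
Pass 2: [20, 31, 43, 45, 18, 53, 65, 77] (1 swaps)

After 2 passes: [20, 31, 43, 45, 18, 53, 65, 77]


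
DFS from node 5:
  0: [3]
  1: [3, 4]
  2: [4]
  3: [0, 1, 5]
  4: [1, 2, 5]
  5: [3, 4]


Visit 5, push [4, 3]
Visit 3, push [1, 0]
Visit 0, push []
Visit 1, push [4]
Visit 4, push [2]
Visit 2, push []

DFS order: [5, 3, 0, 1, 4, 2]


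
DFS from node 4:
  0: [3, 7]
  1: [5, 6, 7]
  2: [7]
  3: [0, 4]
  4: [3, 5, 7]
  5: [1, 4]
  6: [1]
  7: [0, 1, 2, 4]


Visit 4, push [7, 5, 3]
Visit 3, push [0]
Visit 0, push [7]
Visit 7, push [2, 1]
Visit 1, push [6, 5]
Visit 5, push []
Visit 6, push []
Visit 2, push []

DFS order: [4, 3, 0, 7, 1, 5, 6, 2]


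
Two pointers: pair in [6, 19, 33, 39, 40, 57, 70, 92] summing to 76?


lo=0(6)+hi=7(92)=98
lo=0(6)+hi=6(70)=76

Yes: 6+70=76


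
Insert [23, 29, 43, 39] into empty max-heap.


Insert 23: [23]
Insert 29: [29, 23]
Insert 43: [43, 23, 29]
Insert 39: [43, 39, 29, 23]

Final heap: [43, 39, 29, 23]


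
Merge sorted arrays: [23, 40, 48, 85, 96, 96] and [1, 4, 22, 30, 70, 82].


Take 1 from B
Take 4 from B
Take 22 from B
Take 23 from A
Take 30 from B
Take 40 from A
Take 48 from A
Take 70 from B
Take 82 from B

Merged: [1, 4, 22, 23, 30, 40, 48, 70, 82, 85, 96, 96]


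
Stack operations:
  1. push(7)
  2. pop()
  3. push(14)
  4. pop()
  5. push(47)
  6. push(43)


push(7) -> [7]
pop()->7, []
push(14) -> [14]
pop()->14, []
push(47) -> [47]
push(43) -> [47, 43]

Final stack: [47, 43]


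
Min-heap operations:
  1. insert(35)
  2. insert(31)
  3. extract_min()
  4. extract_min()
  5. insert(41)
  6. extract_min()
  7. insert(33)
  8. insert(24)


insert(35) -> [35]
insert(31) -> [31, 35]
extract_min()->31, [35]
extract_min()->35, []
insert(41) -> [41]
extract_min()->41, []
insert(33) -> [33]
insert(24) -> [24, 33]

Final heap: [24, 33]


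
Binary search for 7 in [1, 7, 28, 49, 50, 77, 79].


Step 1: lo=0, hi=6, mid=3, val=49
Step 2: lo=0, hi=2, mid=1, val=7

Found at index 1


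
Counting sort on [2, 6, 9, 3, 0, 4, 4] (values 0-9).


Input: [2, 6, 9, 3, 0, 4, 4]
Counts: [1, 0, 1, 1, 2, 0, 1, 0, 0, 1]

Sorted: [0, 2, 3, 4, 4, 6, 9]


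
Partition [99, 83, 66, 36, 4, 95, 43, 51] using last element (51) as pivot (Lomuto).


Pivot: 51
  36 <= 51: swap -> [36, 83, 66, 99, 4, 95, 43, 51]
  4 <= 51: swap -> [36, 4, 66, 99, 83, 95, 43, 51]
  43 <= 51: swap -> [36, 4, 43, 99, 83, 95, 66, 51]
Place pivot at 3: [36, 4, 43, 51, 83, 95, 66, 99]

Partitioned: [36, 4, 43, 51, 83, 95, 66, 99]


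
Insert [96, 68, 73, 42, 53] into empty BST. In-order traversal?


Insert 96: root
Insert 68: L from 96
Insert 73: L from 96 -> R from 68
Insert 42: L from 96 -> L from 68
Insert 53: L from 96 -> L from 68 -> R from 42

In-order: [42, 53, 68, 73, 96]
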